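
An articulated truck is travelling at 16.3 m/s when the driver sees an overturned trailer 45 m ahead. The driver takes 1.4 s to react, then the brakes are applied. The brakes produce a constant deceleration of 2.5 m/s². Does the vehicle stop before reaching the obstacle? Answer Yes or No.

Reaction distance = 16.3000 × 1.4 = 22.820 m.
Braking distance = v²/(2a) = 265.690 / 5.000 = 53.138 m.
Total stopping distance = 22.820 + 53.138 = 75.958 m, vs 45 m available — it cannot stop in time and overshoots by 75.958 − 45 = 30.958 m.

No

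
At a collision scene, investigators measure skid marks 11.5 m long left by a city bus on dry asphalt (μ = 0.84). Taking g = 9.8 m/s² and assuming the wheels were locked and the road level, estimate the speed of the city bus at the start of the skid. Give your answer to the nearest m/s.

Deceleration a = μg = 0.84 × 9.8 = 8.232 m/s².
v = √(2a·d) = √(2 × 8.232 × 11.5) = √189.336 = 13.7599 m/s.

Initial speed ≈ 14 m/s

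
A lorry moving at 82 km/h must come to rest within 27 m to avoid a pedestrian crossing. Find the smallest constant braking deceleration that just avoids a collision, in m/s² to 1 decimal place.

Required deceleration ≈ 9.6 m/s²

82 km/h ÷ 3.6 = 22.7778 m/s.
v² = 2a·d ⇒ a = v²/(2d) = 22.7778² / (2 × 27.000) = 518.828 / 54.000 = 9.6079 m/s².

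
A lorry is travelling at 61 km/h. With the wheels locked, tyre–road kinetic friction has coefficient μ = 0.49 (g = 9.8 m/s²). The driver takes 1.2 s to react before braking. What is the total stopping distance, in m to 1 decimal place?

Total stopping distance ≈ 50.2 m

61 km/h ÷ 3.6 = 16.9444 m/s.
a = μg = 0.49 × 9.8 = 4.802 m/s².
Reaction distance = v·t_r = 16.9444 × 1.2 = 20.333 m.
Braking distance = v²/(2a) = 16.9444² / (2 × 4.802) = 287.113 / 9.604 = 29.895 m.
Total = 20.333 + 29.895 = 50.228 m.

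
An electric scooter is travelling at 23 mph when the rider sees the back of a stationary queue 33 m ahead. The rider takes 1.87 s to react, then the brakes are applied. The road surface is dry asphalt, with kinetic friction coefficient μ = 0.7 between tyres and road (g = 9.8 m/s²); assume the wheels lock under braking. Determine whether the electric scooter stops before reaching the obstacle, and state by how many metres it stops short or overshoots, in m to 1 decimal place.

Yes — it stops 6.1 m short of the obstacle

23 mph × 0.44704 = 10.2819 m/s.
a = μg = 0.7 × 9.8 = 6.860 m/s².
Reaction distance = 10.2819 × 1.87 = 19.227 m.
Braking distance = v²/(2a) = 105.717 / 13.720 = 7.705 m.
Total stopping distance = 19.227 + 7.705 = 26.932 m, vs 33 m available — it stops with 33 − 26.932 = 6.068 m to spare.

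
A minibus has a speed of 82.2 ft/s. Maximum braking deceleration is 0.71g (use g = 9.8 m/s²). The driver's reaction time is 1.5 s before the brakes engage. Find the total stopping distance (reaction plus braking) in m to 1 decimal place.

82.2 ft/s × 0.3048 = 25.0546 m/s.
a = 0.71 × 9.8 = 6.958 m/s².
Reaction distance = v·t_r = 25.0546 × 1.5 = 37.582 m.
Braking distance = v²/(2a) = 25.0546² / (2 × 6.958) = 627.733 / 13.916 = 45.109 m.
Total = 37.582 + 45.109 = 82.691 m.

Total stopping distance ≈ 82.7 m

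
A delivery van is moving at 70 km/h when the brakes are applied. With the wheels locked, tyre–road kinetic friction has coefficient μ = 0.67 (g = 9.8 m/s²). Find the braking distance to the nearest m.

Braking distance ≈ 29 m

70 km/h ÷ 3.6 = 19.4444 m/s.
a = μg = 0.67 × 9.8 = 6.566 m/s².
Braking distance = v²/(2a) = 19.4444² / (2 × 6.566) = 378.085 / 13.132 = 28.791 m.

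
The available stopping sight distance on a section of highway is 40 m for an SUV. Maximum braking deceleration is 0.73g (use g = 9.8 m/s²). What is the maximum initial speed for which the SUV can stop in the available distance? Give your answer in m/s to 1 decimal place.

Maximum speed ≈ 23.9 m/s

a = 0.73 × 9.8 = 7.154 m/s².
v²/(2a) = d ⇒ v = √(2 × 7.154 × 40) = √572.32 = 23.9232 m/s.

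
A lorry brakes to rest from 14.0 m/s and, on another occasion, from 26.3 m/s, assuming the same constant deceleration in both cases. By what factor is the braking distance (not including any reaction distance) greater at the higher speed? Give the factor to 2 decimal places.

Braking distance d = v²/(2a), so with a fixed, d ∝ v².
Factor = (26.3/14.0)² = 1.8786² = 3.5291.

Factor ≈ 3.53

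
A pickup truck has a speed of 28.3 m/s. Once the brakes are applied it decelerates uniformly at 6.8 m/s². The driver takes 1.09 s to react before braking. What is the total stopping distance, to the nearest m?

Total stopping distance ≈ 90 m

Reaction distance = v·t_r = 28.3000 × 1.09 = 30.847 m.
Braking distance = v²/(2a) = 28.3000² / (2 × 6.800) = 800.890 / 13.600 = 58.889 m.
Total = 30.847 + 58.889 = 89.736 m.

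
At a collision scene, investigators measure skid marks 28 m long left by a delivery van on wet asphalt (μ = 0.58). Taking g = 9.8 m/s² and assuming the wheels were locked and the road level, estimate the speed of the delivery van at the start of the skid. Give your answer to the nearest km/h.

Deceleration a = μg = 0.58 × 9.8 = 5.684 m/s².
v = √(2a·d) = √(2 × 5.684 × 28) = √318.304 = 17.8411 m/s.
= 17.8411 × 3.6 = 64.228 km/h.

Initial speed ≈ 64 km/h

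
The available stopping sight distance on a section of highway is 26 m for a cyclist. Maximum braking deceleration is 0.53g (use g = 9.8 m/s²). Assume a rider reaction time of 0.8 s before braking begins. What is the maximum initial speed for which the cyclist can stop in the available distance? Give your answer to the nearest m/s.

Maximum speed ≈ 13 m/s

a = 0.53 × 9.8 = 5.194 m/s².
Stopping distance: v·t_r + v²/(2a) = 26 with t_r = 0.8 s and a = 5.194 m/s².
So v² + 8.310 v − 270.09 = 0.
Positive root: v = −a·t_r + √((a·t_r)² + 2a·d) = −4.155 + √(17.264 + 270.09) = 12.7965 m/s.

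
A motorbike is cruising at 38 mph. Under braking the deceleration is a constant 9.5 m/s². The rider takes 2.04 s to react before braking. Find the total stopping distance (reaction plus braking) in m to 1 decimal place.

38 mph × 0.44704 = 16.9875 m/s.
Reaction distance = v·t_r = 16.9875 × 2.04 = 34.654 m.
Braking distance = v²/(2a) = 16.9875² / (2 × 9.500) = 288.575 / 19.000 = 15.188 m.
Total = 34.654 + 15.188 = 49.842 m.

Total stopping distance ≈ 49.8 m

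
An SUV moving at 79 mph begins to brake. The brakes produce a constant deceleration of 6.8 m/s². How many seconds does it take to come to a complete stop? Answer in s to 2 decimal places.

79 mph × 0.44704 = 35.3162 m/s.
Braking time = v/a = 35.3162 / 6.800 = 5.194 s.

Braking time ≈ 5.19 s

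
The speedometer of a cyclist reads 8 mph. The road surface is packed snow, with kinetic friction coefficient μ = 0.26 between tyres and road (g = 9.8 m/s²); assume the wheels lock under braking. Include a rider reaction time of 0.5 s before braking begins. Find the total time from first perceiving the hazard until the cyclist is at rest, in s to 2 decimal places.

8 mph × 0.44704 = 3.5763 m/s.
a = μg = 0.26 × 9.8 = 2.548 m/s².
Braking time = v/a = 3.5763 / 2.548 = 1.404 s.
Total = 0.5 + 1.404 = 1.904 s.

Total time ≈ 1.90 s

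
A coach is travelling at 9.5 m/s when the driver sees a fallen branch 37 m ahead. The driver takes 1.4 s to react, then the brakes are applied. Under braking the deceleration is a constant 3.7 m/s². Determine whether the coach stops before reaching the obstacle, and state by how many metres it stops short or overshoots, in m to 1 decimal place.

Reaction distance = 9.5000 × 1.4 = 13.300 m.
Braking distance = v²/(2a) = 90.250 / 7.400 = 12.196 m.
Total stopping distance = 13.300 + 12.196 = 25.496 m, vs 37 m available — it stops with 37 − 25.496 = 11.504 m to spare.

Yes — it stops 11.5 m short of the obstacle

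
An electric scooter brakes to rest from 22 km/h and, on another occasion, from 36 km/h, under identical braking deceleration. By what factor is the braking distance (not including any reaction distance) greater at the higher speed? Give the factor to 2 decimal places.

Braking distance d = v²/(2a), so with a fixed, d ∝ v².
Factor = (36/22)² = 1.6364² = 2.6778.

Factor ≈ 2.68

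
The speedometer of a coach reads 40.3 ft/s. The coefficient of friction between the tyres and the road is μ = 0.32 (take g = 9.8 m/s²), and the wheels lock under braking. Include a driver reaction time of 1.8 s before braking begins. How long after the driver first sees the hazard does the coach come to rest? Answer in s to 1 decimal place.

Total time ≈ 5.7 s

40.3 ft/s × 0.3048 = 12.2834 m/s.
a = μg = 0.32 × 9.8 = 3.136 m/s².
Braking time = v/a = 12.2834 / 3.136 = 3.917 s.
Total = 1.8 + 3.917 = 5.717 s.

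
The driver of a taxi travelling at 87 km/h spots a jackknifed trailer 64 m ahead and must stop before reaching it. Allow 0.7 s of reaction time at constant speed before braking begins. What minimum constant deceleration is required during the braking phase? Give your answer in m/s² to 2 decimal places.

87 km/h ÷ 3.6 = 24.1667 m/s.
Distance covered during reaction = 24.1667 × 0.7 = 16.917 m.
Distance available for braking: 64 − 16.917 = 47.083 m.
v² = 2a·d ⇒ a = v²/(2d) = 24.1667² / (2 × 47.083) = 584.029 / 94.166 = 6.2021 m/s².

Required deceleration ≈ 6.20 m/s²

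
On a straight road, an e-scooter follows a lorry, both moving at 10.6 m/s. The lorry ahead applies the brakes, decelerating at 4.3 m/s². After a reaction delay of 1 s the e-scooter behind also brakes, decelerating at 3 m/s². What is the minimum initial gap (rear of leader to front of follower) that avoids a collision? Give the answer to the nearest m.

Minimum gap ≈ 16 m

Leader travels v²/(2a_L) = 112.360 / 8.600 = 13.065 m before stopping.
Follower covers v·t_r = 10.6000 × 1 = 10.600 m while reacting, then v²/(2a_F) = 112.360 / 6.000 = 18.727 m while braking, for a total of 10.600 + 18.727 = 29.327 m.
Since a_F ≤ a_L and the follower starts braking later, the follower is never slower than the leader, so the closest approach is when both have stopped.
Minimum gap = 29.327 − 13.065 = 16.262 m.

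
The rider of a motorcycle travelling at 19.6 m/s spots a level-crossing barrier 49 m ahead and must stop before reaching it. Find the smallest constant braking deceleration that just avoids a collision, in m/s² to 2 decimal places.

v² = 2a·d ⇒ a = v²/(2d) = 19.6000² / (2 × 49.000) = 384.160 / 98.000 = 3.9200 m/s².

Required deceleration ≈ 3.92 m/s²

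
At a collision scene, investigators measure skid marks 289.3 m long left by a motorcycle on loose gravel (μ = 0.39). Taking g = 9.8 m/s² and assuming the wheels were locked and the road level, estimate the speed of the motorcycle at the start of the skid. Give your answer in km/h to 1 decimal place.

Deceleration a = μg = 0.39 × 9.8 = 3.822 m/s².
v = √(2a·d) = √(2 × 3.822 × 289.3) = √2211.409 = 47.0256 m/s.
= 47.0256 × 3.6 = 169.292 km/h.

Initial speed ≈ 169.3 km/h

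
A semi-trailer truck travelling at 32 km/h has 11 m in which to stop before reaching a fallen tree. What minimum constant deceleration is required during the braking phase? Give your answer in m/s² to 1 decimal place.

32 km/h ÷ 3.6 = 8.8889 m/s.
v² = 2a·d ⇒ a = v²/(2d) = 8.8889² / (2 × 11.000) = 79.013 / 22.000 = 3.5915 m/s².

Required deceleration ≈ 3.6 m/s²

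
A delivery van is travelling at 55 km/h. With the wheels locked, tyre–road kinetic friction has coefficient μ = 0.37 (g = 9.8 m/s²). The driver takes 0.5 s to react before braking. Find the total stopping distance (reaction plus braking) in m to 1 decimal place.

Total stopping distance ≈ 39.8 m

55 km/h ÷ 3.6 = 15.2778 m/s.
a = μg = 0.37 × 9.8 = 3.626 m/s².
Reaction distance = v·t_r = 15.2778 × 0.5 = 7.639 m.
Braking distance = v²/(2a) = 15.2778² / (2 × 3.626) = 233.411 / 7.252 = 32.186 m.
Total = 7.639 + 32.186 = 39.825 m.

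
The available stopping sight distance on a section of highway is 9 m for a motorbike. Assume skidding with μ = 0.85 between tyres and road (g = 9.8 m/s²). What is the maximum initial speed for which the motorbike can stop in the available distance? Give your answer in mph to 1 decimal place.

a = μg = 0.85 × 9.8 = 8.330 m/s².
v²/(2a) = d ⇒ v = √(2 × 8.330 × 9) = √149.94 = 12.2450 m/s.
12.2450 m/s ÷ 0.44704 = 27.391 mph.

Maximum speed ≈ 27.4 mph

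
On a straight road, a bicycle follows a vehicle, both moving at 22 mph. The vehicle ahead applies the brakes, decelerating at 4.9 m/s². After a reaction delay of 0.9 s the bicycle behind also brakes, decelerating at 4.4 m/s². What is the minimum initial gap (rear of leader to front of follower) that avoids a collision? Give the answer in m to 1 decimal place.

Minimum gap ≈ 10.0 m

22 mph × 0.44704 = 9.8349 m/s.
Leader travels v²/(2a_L) = 96.725 / 9.800 = 9.870 m before stopping.
Follower covers v·t_r = 9.8349 × 0.9 = 8.851 m while reacting, then v²/(2a_F) = 96.725 / 8.800 = 10.991 m while braking, for a total of 8.851 + 10.991 = 19.842 m.
Since a_F ≤ a_L and the follower starts braking later, the follower is never slower than the leader, so the closest approach is when both have stopped.
Minimum gap = 19.842 − 9.870 = 9.972 m.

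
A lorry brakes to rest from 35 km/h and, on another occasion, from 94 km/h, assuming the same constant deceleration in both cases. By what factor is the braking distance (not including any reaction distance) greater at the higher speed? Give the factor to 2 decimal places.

Factor ≈ 7.21

Braking distance d = v²/(2a), so with a fixed, d ∝ v².
Factor = (94/35)² = 2.6857² = 7.2130.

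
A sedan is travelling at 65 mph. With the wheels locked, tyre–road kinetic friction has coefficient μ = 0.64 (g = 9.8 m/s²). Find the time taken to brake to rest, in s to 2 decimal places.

Braking time ≈ 4.63 s

65 mph × 0.44704 = 29.0576 m/s.
a = μg = 0.64 × 9.8 = 6.272 m/s².
Braking time = v/a = 29.0576 / 6.272 = 4.633 s.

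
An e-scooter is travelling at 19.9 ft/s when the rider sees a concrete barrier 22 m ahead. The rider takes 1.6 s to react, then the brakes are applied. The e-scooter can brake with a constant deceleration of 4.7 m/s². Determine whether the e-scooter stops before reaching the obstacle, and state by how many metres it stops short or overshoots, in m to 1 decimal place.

19.9 ft/s × 0.3048 = 6.0655 m/s.
Reaction distance = 6.0655 × 1.6 = 9.705 m.
Braking distance = v²/(2a) = 36.790 / 9.400 = 3.914 m.
Total stopping distance = 9.705 + 3.914 = 13.619 m, vs 22 m available — it stops with 22 − 13.619 = 8.381 m to spare.

Yes — it stops 8.4 m short of the obstacle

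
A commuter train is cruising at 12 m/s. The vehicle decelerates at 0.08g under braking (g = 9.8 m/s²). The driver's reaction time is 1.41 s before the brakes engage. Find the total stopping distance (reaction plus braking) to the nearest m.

Total stopping distance ≈ 109 m

a = 0.08 × 9.8 = 0.784 m/s².
Reaction distance = v·t_r = 12.0000 × 1.41 = 16.920 m.
Braking distance = v²/(2a) = 12.0000² / (2 × 0.784) = 144.000 / 1.568 = 91.837 m.
Total = 16.920 + 91.837 = 108.757 m.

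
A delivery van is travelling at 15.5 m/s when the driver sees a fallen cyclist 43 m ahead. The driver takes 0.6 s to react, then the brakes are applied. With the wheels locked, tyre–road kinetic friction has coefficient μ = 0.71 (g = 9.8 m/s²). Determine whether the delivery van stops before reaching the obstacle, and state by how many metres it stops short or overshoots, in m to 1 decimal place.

a = μg = 0.71 × 9.8 = 6.958 m/s².
Reaction distance = 15.5000 × 0.6 = 9.300 m.
Braking distance = v²/(2a) = 240.250 / 13.916 = 17.264 m.
Total stopping distance = 9.300 + 17.264 = 26.564 m, vs 43 m available — it stops with 43 − 26.564 = 16.436 m to spare.

Yes — it stops 16.4 m short of the obstacle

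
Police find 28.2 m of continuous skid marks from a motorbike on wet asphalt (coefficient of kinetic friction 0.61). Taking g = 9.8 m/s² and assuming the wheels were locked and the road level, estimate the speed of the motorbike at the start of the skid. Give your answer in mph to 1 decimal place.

Initial speed ≈ 41.1 mph

Deceleration a = μg = 0.61 × 9.8 = 5.978 m/s².
v = √(2a·d) = √(2 × 5.978 × 28.2) = √337.159 = 18.3619 m/s.
= 18.3619 ÷ 0.44704 = 41.074 mph.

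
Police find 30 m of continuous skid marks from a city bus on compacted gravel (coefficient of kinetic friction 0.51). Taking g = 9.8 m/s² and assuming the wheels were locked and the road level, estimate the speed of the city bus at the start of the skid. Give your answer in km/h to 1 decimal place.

Initial speed ≈ 62.3 km/h

Deceleration a = μg = 0.51 × 9.8 = 4.998 m/s².
v = √(2a·d) = √(2 × 4.998 × 30) = √299.880 = 17.3170 m/s.
= 17.3170 × 3.6 = 62.341 km/h.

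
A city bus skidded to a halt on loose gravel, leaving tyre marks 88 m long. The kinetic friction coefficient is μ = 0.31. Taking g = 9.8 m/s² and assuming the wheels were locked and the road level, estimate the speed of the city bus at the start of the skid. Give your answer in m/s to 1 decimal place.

Initial speed ≈ 23.1 m/s

Deceleration a = μg = 0.31 × 9.8 = 3.038 m/s².
v = √(2a·d) = √(2 × 3.038 × 88) = √534.688 = 23.1233 m/s.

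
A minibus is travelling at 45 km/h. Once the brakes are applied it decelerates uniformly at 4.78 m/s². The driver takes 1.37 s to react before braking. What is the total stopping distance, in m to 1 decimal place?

45 km/h ÷ 3.6 = 12.5000 m/s.
Reaction distance = v·t_r = 12.5000 × 1.37 = 17.125 m.
Braking distance = v²/(2a) = 12.5000² / (2 × 4.780) = 156.250 / 9.560 = 16.344 m.
Total = 17.125 + 16.344 = 33.469 m.

Total stopping distance ≈ 33.5 m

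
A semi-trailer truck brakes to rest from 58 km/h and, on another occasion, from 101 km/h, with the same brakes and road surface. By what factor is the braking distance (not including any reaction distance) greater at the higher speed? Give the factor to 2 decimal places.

Factor ≈ 3.03

Braking distance d = v²/(2a), so with a fixed, d ∝ v².
Factor = (101/58)² = 1.7414² = 3.0325.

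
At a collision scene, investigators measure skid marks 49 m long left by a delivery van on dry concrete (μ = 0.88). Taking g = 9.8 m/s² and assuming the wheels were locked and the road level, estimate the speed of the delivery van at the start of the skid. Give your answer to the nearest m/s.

Initial speed ≈ 29 m/s

Deceleration a = μg = 0.88 × 9.8 = 8.624 m/s².
v = √(2a·d) = √(2 × 8.624 × 49) = √845.152 = 29.0715 m/s.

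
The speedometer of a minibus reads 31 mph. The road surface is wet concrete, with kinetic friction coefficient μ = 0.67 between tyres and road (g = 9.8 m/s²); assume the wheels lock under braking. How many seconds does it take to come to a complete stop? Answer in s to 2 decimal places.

31 mph × 0.44704 = 13.8582 m/s.
a = μg = 0.67 × 9.8 = 6.566 m/s².
Braking time = v/a = 13.8582 / 6.566 = 2.111 s.

Braking time ≈ 2.11 s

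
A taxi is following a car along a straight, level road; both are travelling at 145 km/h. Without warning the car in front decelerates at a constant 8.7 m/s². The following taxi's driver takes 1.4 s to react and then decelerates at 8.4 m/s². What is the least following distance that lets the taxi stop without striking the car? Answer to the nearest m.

Minimum gap ≈ 60 m

145 km/h ÷ 3.6 = 40.2778 m/s.
Leader travels v²/(2a_L) = 1622.301 / 17.400 = 93.236 m before stopping.
Follower covers v·t_r = 40.2778 × 1.4 = 56.389 m while reacting, then v²/(2a_F) = 1622.301 / 16.800 = 96.566 m while braking, for a total of 56.389 + 96.566 = 152.955 m.
Since a_F ≤ a_L and the follower starts braking later, the follower is never slower than the leader, so the closest approach is when both have stopped.
Minimum gap = 152.955 − 93.236 = 59.719 m.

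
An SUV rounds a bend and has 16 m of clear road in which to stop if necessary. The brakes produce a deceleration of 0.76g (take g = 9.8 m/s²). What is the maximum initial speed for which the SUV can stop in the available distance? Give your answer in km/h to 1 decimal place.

a = 0.76 × 9.8 = 7.448 m/s².
v²/(2a) = d ⇒ v = √(2 × 7.448 × 16) = √238.34 = 15.4383 m/s.
15.4383 m/s × 3.6 = 55.578 km/h.

Maximum speed ≈ 55.6 km/h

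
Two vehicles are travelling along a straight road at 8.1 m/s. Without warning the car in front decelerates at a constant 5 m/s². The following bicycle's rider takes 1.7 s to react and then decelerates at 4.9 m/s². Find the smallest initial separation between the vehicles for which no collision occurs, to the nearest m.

Leader travels v²/(2a_L) = 65.610 / 10.000 = 6.561 m before stopping.
Follower covers v·t_r = 8.1000 × 1.7 = 13.770 m while reacting, then v²/(2a_F) = 65.610 / 9.800 = 6.695 m while braking, for a total of 13.770 + 6.695 = 20.465 m.
Since a_F ≤ a_L and the follower starts braking later, the follower is never slower than the leader, so the closest approach is when both have stopped.
Minimum gap = 20.465 − 6.561 = 13.904 m.

Minimum gap ≈ 14 m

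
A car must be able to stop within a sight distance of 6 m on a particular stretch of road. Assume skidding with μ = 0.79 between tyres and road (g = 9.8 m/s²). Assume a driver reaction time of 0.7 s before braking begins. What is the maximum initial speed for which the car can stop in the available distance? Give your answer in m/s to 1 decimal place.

a = μg = 0.79 × 9.8 = 7.742 m/s².
Stopping distance: v·t_r + v²/(2a) = 6 with t_r = 0.7 s and a = 7.742 m/s².
So v² + 10.839 v − 92.90 = 0.
Positive root: v = −a·t_r + √((a·t_r)² + 2a·d) = −5.419 + √(29.366 + 92.90) = 5.6384 m/s.

Maximum speed ≈ 5.6 m/s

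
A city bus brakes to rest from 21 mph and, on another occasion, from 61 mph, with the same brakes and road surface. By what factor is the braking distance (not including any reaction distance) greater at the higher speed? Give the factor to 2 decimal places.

Factor ≈ 8.44

Braking distance d = v²/(2a), so with a fixed, d ∝ v².
Factor = (61/21)² = 2.9048² = 8.4379.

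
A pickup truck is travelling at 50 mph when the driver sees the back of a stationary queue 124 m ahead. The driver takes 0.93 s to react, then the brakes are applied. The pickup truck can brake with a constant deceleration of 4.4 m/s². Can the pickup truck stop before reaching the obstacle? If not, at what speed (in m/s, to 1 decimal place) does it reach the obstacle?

Yes — it stops about 46.4 m short of the obstacle, so it never reaches it

50 mph × 0.44704 = 22.3520 m/s.
Reaction distance = 22.3520 × 0.93 = 20.787 m.
Braking distance = v²/(2a) = 499.612 / 8.800 = 56.774 m.
Total stopping distance = 20.787 + 56.774 = 77.561 m, vs 124 m available — it stops with 124 − 77.561 = 46.439 m to spare.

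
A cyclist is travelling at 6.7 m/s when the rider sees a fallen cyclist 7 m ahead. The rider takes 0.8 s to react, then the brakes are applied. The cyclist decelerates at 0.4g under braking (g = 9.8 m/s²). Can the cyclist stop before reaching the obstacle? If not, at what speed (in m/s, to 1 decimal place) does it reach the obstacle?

No — it strikes the obstacle at 5.7 m/s

a = 0.4 × 9.8 = 3.920 m/s².
Reaction distance = 6.7000 × 0.8 = 5.360 m.
Braking distance needed to stop: v²/(2a) = 44.890 / 7.840 = 5.726 m, so total needed = 5.360 + 5.726 = 11.086 m > 7 m — it cannot stop.
Distance remaining when braking begins: 7 − 5.360 = 1.640 m.
v² = v₀² − 2a·d = 44.890 − 2 × 3.920 × 1.640 = 32.032 m²/s².
v = √32.032 = 5.660 m/s.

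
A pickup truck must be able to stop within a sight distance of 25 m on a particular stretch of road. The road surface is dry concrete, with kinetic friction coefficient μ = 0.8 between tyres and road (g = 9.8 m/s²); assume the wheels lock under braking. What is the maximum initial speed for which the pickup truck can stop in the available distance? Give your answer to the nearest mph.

Maximum speed ≈ 44 mph

a = μg = 0.8 × 9.8 = 7.840 m/s².
v²/(2a) = d ⇒ v = √(2 × 7.840 × 25) = √392.00 = 19.7990 m/s.
19.7990 m/s ÷ 0.44704 = 44.289 mph.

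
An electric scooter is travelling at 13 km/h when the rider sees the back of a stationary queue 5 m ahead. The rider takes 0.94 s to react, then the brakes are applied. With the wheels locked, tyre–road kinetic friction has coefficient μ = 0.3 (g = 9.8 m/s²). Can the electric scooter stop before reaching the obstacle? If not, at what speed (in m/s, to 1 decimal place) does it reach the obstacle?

No — it strikes the obstacle at 1.9 m/s

13 km/h ÷ 3.6 = 3.6111 m/s.
a = μg = 0.3 × 9.8 = 2.940 m/s².
Reaction distance = 3.6111 × 0.94 = 3.394 m.
Braking distance needed to stop: v²/(2a) = 13.040 / 5.880 = 2.218 m, so total needed = 3.394 + 2.218 = 5.612 m > 5 m — it cannot stop.
Distance remaining when braking begins: 5 − 3.394 = 1.606 m.
v² = v₀² − 2a·d = 13.040 − 2 × 2.940 × 1.606 = 3.597 m²/s².
v = √3.597 = 1.897 m/s.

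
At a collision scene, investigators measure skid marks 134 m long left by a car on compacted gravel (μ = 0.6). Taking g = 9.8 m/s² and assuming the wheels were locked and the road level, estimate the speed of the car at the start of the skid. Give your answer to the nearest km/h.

Deceleration a = μg = 0.6 × 9.8 = 5.880 m/s².
v = √(2a·d) = √(2 × 5.880 × 134) = √1575.840 = 39.6969 m/s.
= 39.6969 × 3.6 = 142.909 km/h.

Initial speed ≈ 143 km/h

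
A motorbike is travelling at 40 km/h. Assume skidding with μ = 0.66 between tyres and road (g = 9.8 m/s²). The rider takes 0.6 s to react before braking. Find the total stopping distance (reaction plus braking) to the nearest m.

Total stopping distance ≈ 16 m

40 km/h ÷ 3.6 = 11.1111 m/s.
a = μg = 0.66 × 9.8 = 6.468 m/s².
Reaction distance = v·t_r = 11.1111 × 0.6 = 6.667 m.
Braking distance = v²/(2a) = 11.1111² / (2 × 6.468) = 123.457 / 12.936 = 9.544 m.
Total = 6.667 + 9.544 = 16.211 m.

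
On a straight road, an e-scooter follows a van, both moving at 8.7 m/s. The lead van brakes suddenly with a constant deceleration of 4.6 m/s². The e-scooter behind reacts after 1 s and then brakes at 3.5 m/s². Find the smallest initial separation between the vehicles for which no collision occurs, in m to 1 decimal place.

Leader travels v²/(2a_L) = 75.690 / 9.200 = 8.227 m before stopping.
Follower covers v·t_r = 8.7000 × 1 = 8.700 m while reacting, then v²/(2a_F) = 75.690 / 7.000 = 10.813 m while braking, for a total of 8.700 + 10.813 = 19.513 m.
Since a_F ≤ a_L and the follower starts braking later, the follower is never slower than the leader, so the closest approach is when both have stopped.
Minimum gap = 19.513 − 8.227 = 11.286 m.

Minimum gap ≈ 11.3 m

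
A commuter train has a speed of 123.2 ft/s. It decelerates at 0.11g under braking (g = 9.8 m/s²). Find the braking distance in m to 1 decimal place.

123.2 ft/s × 0.3048 = 37.5514 m/s.
a = 0.11 × 9.8 = 1.078 m/s².
Braking distance = v²/(2a) = 37.5514² / (2 × 1.078) = 1410.108 / 2.156 = 654.039 m.

Braking distance ≈ 654.0 m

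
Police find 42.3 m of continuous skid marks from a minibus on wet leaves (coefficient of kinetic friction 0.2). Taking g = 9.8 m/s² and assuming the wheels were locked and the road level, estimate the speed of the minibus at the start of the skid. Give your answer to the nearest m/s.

Initial speed ≈ 13 m/s

Deceleration a = μg = 0.2 × 9.8 = 1.960 m/s².
v = √(2a·d) = √(2 × 1.960 × 42.3) = √165.816 = 12.8770 m/s.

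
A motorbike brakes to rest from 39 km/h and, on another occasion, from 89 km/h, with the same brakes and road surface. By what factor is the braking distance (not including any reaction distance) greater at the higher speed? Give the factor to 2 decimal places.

Factor ≈ 5.21

Braking distance d = v²/(2a), so with a fixed, d ∝ v².
Factor = (89/39)² = 2.2821² = 5.2080.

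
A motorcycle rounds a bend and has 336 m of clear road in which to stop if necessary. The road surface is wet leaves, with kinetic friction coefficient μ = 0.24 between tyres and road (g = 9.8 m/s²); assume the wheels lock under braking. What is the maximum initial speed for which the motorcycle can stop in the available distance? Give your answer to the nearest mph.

Maximum speed ≈ 89 mph

a = μg = 0.24 × 9.8 = 2.352 m/s².
v²/(2a) = d ⇒ v = √(2 × 2.352 × 336) = √1580.54 = 39.7560 m/s.
39.7560 m/s ÷ 0.44704 = 88.932 mph.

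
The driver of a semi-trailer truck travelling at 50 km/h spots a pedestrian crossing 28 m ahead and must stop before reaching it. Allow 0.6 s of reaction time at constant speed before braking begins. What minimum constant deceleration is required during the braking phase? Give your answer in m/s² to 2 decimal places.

Required deceleration ≈ 4.90 m/s²

50 km/h ÷ 3.6 = 13.8889 m/s.
Distance covered during reaction = 13.8889 × 0.6 = 8.333 m.
Distance available for braking: 28 − 8.333 = 19.667 m.
v² = 2a·d ⇒ a = v²/(2d) = 13.8889² / (2 × 19.667) = 192.902 / 39.334 = 4.9042 m/s².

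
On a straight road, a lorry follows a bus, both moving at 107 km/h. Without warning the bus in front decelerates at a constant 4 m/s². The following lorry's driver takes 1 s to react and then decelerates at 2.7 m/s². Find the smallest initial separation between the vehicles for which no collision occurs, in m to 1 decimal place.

107 km/h ÷ 3.6 = 29.7222 m/s.
Leader travels v²/(2a_L) = 883.409 / 8.000 = 110.426 m before stopping.
Follower covers v·t_r = 29.7222 × 1 = 29.722 m while reacting, then v²/(2a_F) = 883.409 / 5.400 = 163.594 m while braking, for a total of 29.722 + 163.594 = 193.316 m.
Since a_F ≤ a_L and the follower starts braking later, the follower is never slower than the leader, so the closest approach is when both have stopped.
Minimum gap = 193.316 − 110.426 = 82.890 m.

Minimum gap ≈ 82.9 m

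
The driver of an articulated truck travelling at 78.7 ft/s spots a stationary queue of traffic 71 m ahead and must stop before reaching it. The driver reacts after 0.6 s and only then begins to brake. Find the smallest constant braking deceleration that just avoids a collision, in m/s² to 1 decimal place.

Required deceleration ≈ 5.1 m/s²

78.7 ft/s × 0.3048 = 23.9878 m/s.
Distance covered during reaction = 23.9878 × 0.6 = 14.393 m.
Distance available for braking: 71 − 14.393 = 56.607 m.
v² = 2a·d ⇒ a = v²/(2d) = 23.9878² / (2 × 56.607) = 575.415 / 113.214 = 5.0825 m/s².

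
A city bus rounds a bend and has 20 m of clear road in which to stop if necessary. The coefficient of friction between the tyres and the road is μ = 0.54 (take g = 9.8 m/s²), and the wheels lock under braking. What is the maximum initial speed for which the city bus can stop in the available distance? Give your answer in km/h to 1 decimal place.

Maximum speed ≈ 52.4 km/h

a = μg = 0.54 × 9.8 = 5.292 m/s².
v²/(2a) = d ⇒ v = √(2 × 5.292 × 20) = √211.68 = 14.5492 m/s.
14.5492 m/s × 3.6 = 52.377 km/h.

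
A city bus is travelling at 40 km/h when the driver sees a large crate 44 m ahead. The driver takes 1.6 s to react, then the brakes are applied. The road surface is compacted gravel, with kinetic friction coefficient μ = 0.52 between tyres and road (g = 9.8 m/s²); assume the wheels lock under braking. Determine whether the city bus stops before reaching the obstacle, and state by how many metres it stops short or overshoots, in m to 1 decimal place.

40 km/h ÷ 3.6 = 11.1111 m/s.
a = μg = 0.52 × 9.8 = 5.096 m/s².
Reaction distance = 11.1111 × 1.6 = 17.778 m.
Braking distance = v²/(2a) = 123.457 / 10.192 = 12.113 m.
Total stopping distance = 17.778 + 12.113 = 29.891 m, vs 44 m available — it stops with 44 − 29.891 = 14.109 m to spare.

Yes — it stops 14.1 m short of the obstacle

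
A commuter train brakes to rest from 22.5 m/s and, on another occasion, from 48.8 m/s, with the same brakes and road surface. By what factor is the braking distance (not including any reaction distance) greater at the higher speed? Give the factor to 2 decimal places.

Braking distance d = v²/(2a), so with a fixed, d ∝ v².
Factor = (48.8/22.5)² = 2.1689² = 4.7041.

Factor ≈ 4.70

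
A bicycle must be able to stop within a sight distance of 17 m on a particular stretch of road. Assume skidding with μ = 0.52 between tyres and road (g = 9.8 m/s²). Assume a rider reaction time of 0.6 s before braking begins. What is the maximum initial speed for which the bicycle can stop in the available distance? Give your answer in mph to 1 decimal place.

a = μg = 0.52 × 9.8 = 5.096 m/s².
Stopping distance: v·t_r + v²/(2a) = 17 with t_r = 0.6 s and a = 5.096 m/s².
So v² + 6.115 v − 173.26 = 0.
Positive root: v = −a·t_r + √((a·t_r)² + 2a·d) = −3.058 + √(9.351 + 173.26) = 10.4554 m/s.
10.4554 m/s ÷ 0.44704 = 23.388 mph.

Maximum speed ≈ 23.4 mph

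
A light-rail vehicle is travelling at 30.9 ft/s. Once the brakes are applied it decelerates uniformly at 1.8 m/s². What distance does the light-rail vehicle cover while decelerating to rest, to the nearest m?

30.9 ft/s × 0.3048 = 9.4183 m/s.
Braking distance = v²/(2a) = 9.4183² / (2 × 1.800) = 88.704 / 3.600 = 24.640 m.

Braking distance ≈ 25 m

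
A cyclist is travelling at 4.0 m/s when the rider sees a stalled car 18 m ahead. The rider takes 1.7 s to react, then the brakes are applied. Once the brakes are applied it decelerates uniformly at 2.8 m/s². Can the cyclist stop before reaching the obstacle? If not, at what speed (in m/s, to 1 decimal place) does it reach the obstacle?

Yes — it stops about 8.3 m short of the obstacle, so it never reaches it

Reaction distance = 4.0000 × 1.7 = 6.800 m.
Braking distance = v²/(2a) = 16.000 / 5.600 = 2.857 m.
Total stopping distance = 6.800 + 2.857 = 9.657 m, vs 18 m available — it stops with 18 − 9.657 = 8.343 m to spare.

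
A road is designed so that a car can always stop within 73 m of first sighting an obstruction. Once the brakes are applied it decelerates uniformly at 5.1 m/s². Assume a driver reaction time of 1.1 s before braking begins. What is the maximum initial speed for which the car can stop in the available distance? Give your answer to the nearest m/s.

Stopping distance: v·t_r + v²/(2a) = 73 with t_r = 1.1 s and a = 5.100 m/s².
So v² + 11.220 v − 744.60 = 0.
Positive root: v = −a·t_r + √((a·t_r)² + 2a·d) = −5.610 + √(31.472 + 744.60) = 22.2481 m/s.

Maximum speed ≈ 22 m/s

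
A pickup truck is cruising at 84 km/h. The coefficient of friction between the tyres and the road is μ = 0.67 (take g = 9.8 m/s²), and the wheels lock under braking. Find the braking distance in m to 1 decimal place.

Braking distance ≈ 41.5 m

84 km/h ÷ 3.6 = 23.3333 m/s.
a = μg = 0.67 × 9.8 = 6.566 m/s².
Braking distance = v²/(2a) = 23.3333² / (2 × 6.566) = 544.443 / 13.132 = 41.459 m.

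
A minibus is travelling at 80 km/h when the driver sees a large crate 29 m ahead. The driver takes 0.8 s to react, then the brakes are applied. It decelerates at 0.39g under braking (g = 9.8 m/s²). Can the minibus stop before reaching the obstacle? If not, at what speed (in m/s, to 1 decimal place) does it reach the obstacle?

No — it strikes the obstacle at 20.2 m/s

80 km/h ÷ 3.6 = 22.2222 m/s.
a = 0.39 × 9.8 = 3.822 m/s².
Reaction distance = 22.2222 × 0.8 = 17.778 m.
Braking distance needed to stop: v²/(2a) = 493.826 / 7.644 = 64.603 m, so total needed = 17.778 + 64.603 = 82.381 m > 29 m — it cannot stop.
Distance remaining when braking begins: 29 − 17.778 = 11.222 m.
v² = v₀² − 2a·d = 493.826 − 2 × 3.822 × 11.222 = 408.045 m²/s².
v = √408.045 = 20.200 m/s.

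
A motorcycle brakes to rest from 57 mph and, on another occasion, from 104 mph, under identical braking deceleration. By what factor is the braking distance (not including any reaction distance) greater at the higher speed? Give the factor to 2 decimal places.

Factor ≈ 3.33

Braking distance d = v²/(2a), so with a fixed, d ∝ v².
Factor = (104/57)² = 1.8246² = 3.3292.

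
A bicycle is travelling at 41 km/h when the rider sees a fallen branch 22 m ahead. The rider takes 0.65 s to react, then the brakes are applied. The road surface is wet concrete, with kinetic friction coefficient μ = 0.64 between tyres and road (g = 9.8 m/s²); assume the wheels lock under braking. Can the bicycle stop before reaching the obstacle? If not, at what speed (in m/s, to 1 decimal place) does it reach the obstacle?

Yes — it stops about 4.3 m short of the obstacle, so it never reaches it

41 km/h ÷ 3.6 = 11.3889 m/s.
a = μg = 0.64 × 9.8 = 6.272 m/s².
Reaction distance = 11.3889 × 0.65 = 7.403 m.
Braking distance = v²/(2a) = 129.707 / 12.544 = 10.340 m.
Total stopping distance = 7.403 + 10.340 = 17.743 m, vs 22 m available — it stops with 22 − 17.743 = 4.257 m to spare.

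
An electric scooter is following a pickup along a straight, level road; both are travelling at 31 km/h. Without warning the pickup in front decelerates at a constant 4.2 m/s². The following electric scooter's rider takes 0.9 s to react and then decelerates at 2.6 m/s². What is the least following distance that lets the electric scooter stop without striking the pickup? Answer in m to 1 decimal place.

Minimum gap ≈ 13.2 m

31 km/h ÷ 3.6 = 8.6111 m/s.
Leader travels v²/(2a_L) = 74.151 / 8.400 = 8.827 m before stopping.
Follower covers v·t_r = 8.6111 × 0.9 = 7.750 m while reacting, then v²/(2a_F) = 74.151 / 5.200 = 14.260 m while braking, for a total of 7.750 + 14.260 = 22.010 m.
Since a_F ≤ a_L and the follower starts braking later, the follower is never slower than the leader, so the closest approach is when both have stopped.
Minimum gap = 22.010 − 8.827 = 13.183 m.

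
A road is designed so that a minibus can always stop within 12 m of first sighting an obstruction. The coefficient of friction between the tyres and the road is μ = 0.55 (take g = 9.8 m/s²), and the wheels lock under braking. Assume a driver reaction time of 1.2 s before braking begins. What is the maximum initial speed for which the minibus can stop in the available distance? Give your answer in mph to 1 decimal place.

a = μg = 0.55 × 9.8 = 5.390 m/s².
Stopping distance: v·t_r + v²/(2a) = 12 with t_r = 1.2 s and a = 5.390 m/s².
So v² + 12.936 v − 129.36 = 0.
Positive root: v = −a·t_r + √((a·t_r)² + 2a·d) = −6.468 + √(41.835 + 129.36) = 6.6162 m/s.
6.6162 m/s ÷ 0.44704 = 14.800 mph.

Maximum speed ≈ 14.8 mph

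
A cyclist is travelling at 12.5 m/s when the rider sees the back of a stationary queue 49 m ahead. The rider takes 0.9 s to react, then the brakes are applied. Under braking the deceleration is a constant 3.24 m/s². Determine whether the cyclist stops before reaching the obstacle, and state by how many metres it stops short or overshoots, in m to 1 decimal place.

Yes — it stops 13.6 m short of the obstacle

Reaction distance = 12.5000 × 0.9 = 11.250 m.
Braking distance = v²/(2a) = 156.250 / 6.480 = 24.113 m.
Total stopping distance = 11.250 + 24.113 = 35.363 m, vs 49 m available — it stops with 49 − 35.363 = 13.637 m to spare.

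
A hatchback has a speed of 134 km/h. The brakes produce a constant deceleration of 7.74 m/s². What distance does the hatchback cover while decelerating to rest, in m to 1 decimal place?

134 km/h ÷ 3.6 = 37.2222 m/s.
Braking distance = v²/(2a) = 37.2222² / (2 × 7.740) = 1385.492 / 15.480 = 89.502 m.

Braking distance ≈ 89.5 m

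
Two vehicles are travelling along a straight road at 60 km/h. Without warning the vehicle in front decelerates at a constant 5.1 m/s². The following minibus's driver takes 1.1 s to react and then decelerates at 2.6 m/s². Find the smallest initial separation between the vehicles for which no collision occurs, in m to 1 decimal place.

60 km/h ÷ 3.6 = 16.6667 m/s.
Leader travels v²/(2a_L) = 277.779 / 10.200 = 27.233 m before stopping.
Follower covers v·t_r = 16.6667 × 1.1 = 18.333 m while reacting, then v²/(2a_F) = 277.779 / 5.200 = 53.419 m while braking, for a total of 18.333 + 53.419 = 71.752 m.
Since a_F ≤ a_L and the follower starts braking later, the follower is never slower than the leader, so the closest approach is when both have stopped.
Minimum gap = 71.752 − 27.233 = 44.519 m.

Minimum gap ≈ 44.5 m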